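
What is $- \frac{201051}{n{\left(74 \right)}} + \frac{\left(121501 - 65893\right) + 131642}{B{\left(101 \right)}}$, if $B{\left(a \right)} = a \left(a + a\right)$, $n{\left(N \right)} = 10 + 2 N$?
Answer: $- \frac{2036128501}{1611758} \approx -1263.3$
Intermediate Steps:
$B{\left(a \right)} = 2 a^{2}$ ($B{\left(a \right)} = a 2 a = 2 a^{2}$)
$- \frac{201051}{n{\left(74 \right)}} + \frac{\left(121501 - 65893\right) + 131642}{B{\left(101 \right)}} = - \frac{201051}{10 + 2 \cdot 74} + \frac{\left(121501 - 65893\right) + 131642}{2 \cdot 101^{2}} = - \frac{201051}{10 + 148} + \frac{55608 + 131642}{2 \cdot 10201} = - \frac{201051}{158} + \frac{187250}{20402} = \left(-201051\right) \frac{1}{158} + 187250 \cdot \frac{1}{20402} = - \frac{201051}{158} + \frac{93625}{10201} = - \frac{2036128501}{1611758}$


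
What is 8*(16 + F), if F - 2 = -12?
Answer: 48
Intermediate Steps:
F = -10 (F = 2 - 12 = -10)
8*(16 + F) = 8*(16 - 10) = 8*6 = 48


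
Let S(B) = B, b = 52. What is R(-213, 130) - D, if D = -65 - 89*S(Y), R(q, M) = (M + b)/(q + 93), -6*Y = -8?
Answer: 3643/20 ≈ 182.15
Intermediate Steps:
Y = 4/3 (Y = -1/6*(-8) = 4/3 ≈ 1.3333)
R(q, M) = (52 + M)/(93 + q) (R(q, M) = (M + 52)/(q + 93) = (52 + M)/(93 + q))
D = -551/3 (D = -65 - 89*4/3 = -65 - 356/3 = -551/3 ≈ -183.67)
R(-213, 130) - D = (52 + 130)/(93 - 213) - 1*(-551/3) = 182/(-120) + 551/3 = -1/120*182 + 551/3 = -91/60 + 551/3 = 3643/20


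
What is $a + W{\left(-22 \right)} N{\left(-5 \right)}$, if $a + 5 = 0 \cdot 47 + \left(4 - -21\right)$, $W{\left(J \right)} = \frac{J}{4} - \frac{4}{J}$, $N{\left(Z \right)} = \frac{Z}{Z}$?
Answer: $\frac{323}{22} \approx 14.682$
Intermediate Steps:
$N{\left(Z \right)} = 1$
$W{\left(J \right)} = - \frac{4}{J} + \frac{J}{4}$ ($W{\left(J \right)} = J \frac{1}{4} - \frac{4}{J} = \frac{J}{4} - \frac{4}{J} = - \frac{4}{J} + \frac{J}{4}$)
$a = 20$ ($a = -5 + \left(0 \cdot 47 + \left(4 - -21\right)\right) = -5 + \left(0 + \left(4 + 21\right)\right) = -5 + \left(0 + 25\right) = -5 + 25 = 20$)
$a + W{\left(-22 \right)} N{\left(-5 \right)} = 20 + \left(- \frac{4}{-22} + \frac{1}{4} \left(-22\right)\right) 1 = 20 + \left(\left(-4\right) \left(- \frac{1}{22}\right) - \frac{11}{2}\right) 1 = 20 + \left(\frac{2}{11} - \frac{11}{2}\right) 1 = 20 - \frac{117}{22} = \frac{323}{22}$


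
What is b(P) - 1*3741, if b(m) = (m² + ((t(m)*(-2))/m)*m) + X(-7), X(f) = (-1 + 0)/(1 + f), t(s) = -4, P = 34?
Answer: -15461/6 ≈ -2576.8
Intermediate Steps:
X(f) = -1/(1 + f)
b(m) = 49/6 + m² (b(m) = (m² + ((-4*(-2))/m)*m) - 1/(1 - 7) = (m² + (8/m)*m) - 1/(-6) = (m² + 8) - 1*(-⅙) = (8 + m²) + ⅙ = 49/6 + m²)
b(P) - 1*3741 = (49/6 + 34²) - 1*3741 = (49/6 + 1156) - 3741 = 6985/6 - 3741 = -15461/6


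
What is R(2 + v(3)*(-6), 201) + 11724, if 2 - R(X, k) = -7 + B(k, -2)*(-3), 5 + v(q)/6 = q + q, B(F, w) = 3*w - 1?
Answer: 11712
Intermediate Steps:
B(F, w) = -1 + 3*w
v(q) = -30 + 12*q (v(q) = -30 + 6*(q + q) = -30 + 6*(2*q) = -30 + 12*q)
R(X, k) = -12 (R(X, k) = 2 - (-7 + (-1 + 3*(-2))*(-3)) = 2 - (-7 + (-1 - 6)*(-3)) = 2 - (-7 - 7*(-3)) = 2 - (-7 + 21) = 2 - 1*14 = 2 - 14 = -12)
R(2 + v(3)*(-6), 201) + 11724 = -12 + 11724 = 11712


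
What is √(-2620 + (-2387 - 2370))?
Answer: I*√7377 ≈ 85.889*I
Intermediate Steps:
√(-2620 + (-2387 - 2370)) = √(-2620 - 4757) = √(-7377) = I*√7377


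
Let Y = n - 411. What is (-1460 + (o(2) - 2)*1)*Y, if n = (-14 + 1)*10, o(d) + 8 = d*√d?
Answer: 795270 - 1082*√2 ≈ 7.9374e+5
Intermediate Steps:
o(d) = -8 + d^(3/2) (o(d) = -8 + d*√d = -8 + d^(3/2))
n = -130 (n = -13*10 = -130)
Y = -541 (Y = -130 - 411 = -541)
(-1460 + (o(2) - 2)*1)*Y = (-1460 + ((-8 + 2^(3/2)) - 2)*1)*(-541) = (-1460 + ((-8 + 2*√2) - 2)*1)*(-541) = (-1460 + (-10 + 2*√2)*1)*(-541) = (-1460 + (-10 + 2*√2))*(-541) = (-1470 + 2*√2)*(-541) = 795270 - 1082*√2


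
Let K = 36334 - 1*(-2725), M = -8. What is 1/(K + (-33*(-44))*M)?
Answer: 1/27443 ≈ 3.6439e-5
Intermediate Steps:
K = 39059 (K = 36334 + 2725 = 39059)
1/(K + (-33*(-44))*M) = 1/(39059 - 33*(-44)*(-8)) = 1/(39059 + 1452*(-8)) = 1/(39059 - 11616) = 1/27443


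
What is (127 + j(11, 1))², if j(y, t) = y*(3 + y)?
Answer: 78961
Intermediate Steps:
(127 + j(11, 1))² = (127 + 11*(3 + 11))² = (127 + 11*14)² = (127 + 154)² = 281² = 78961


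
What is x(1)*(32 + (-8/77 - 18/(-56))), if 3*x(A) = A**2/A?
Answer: 9923/924 ≈ 10.739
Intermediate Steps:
x(A) = A/3 (x(A) = (A**2/A)/3 = A/3)
x(1)*(32 + (-8/77 - 18/(-56))) = ((1/3)*1)*(32 + (-8/77 - 18/(-56))) = (32 + (-8*1/77 - 18*(-1/56)))/3 = (32 + (-8/77 + 9/28))/3 = (32 + 67/308)/3 = (1/3)*(9923/308) = 9923/924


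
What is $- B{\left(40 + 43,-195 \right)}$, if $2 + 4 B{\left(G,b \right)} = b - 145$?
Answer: $\frac{171}{2} \approx 85.5$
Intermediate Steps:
$B{\left(G,b \right)} = - \frac{147}{4} + \frac{b}{4}$ ($B{\left(G,b \right)} = - \frac{1}{2} + \frac{b - 145}{4} = - \frac{1}{2} + \frac{-145 + b}{4} = - \frac{1}{2} + \left(- \frac{145}{4} + \frac{b}{4}\right) = - \frac{147}{4} + \frac{b}{4}$)
$- B{\left(40 + 43,-195 \right)} = - (- \frac{147}{4} + \frac{1}{4} \left(-195\right)) = - (- \frac{147}{4} - \frac{195}{4}) = \left(-1\right) \left(- \frac{171}{2}\right) = \frac{171}{2}$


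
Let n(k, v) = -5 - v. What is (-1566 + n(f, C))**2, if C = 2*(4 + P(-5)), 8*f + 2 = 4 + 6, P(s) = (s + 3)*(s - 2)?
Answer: 2582449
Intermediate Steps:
P(s) = (-2 + s)*(3 + s) (P(s) = (3 + s)*(-2 + s) = (-2 + s)*(3 + s))
f = 1 (f = -1/4 + (4 + 6)/8 = -1/4 + (1/8)*10 = -1/4 + 5/4 = 1)
C = 36 (C = 2*(4 + (-6 - 5 + (-5)**2)) = 2*(4 + (-6 - 5 + 25)) = 2*(4 + 14) = 2*18 = 36)
(-1566 + n(f, C))**2 = (-1566 + (-5 - 1*36))**2 = (-1566 + (-5 - 36))**2 = (-1566 - 41)**2 = (-1607)**2 = 2582449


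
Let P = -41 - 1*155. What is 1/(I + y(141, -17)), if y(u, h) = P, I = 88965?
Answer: 1/88769 ≈ 1.1265e-5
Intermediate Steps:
P = -196 (P = -41 - 155 = -196)
y(u, h) = -196
1/(I + y(141, -17)) = 1/(88965 - 196) = 1/88769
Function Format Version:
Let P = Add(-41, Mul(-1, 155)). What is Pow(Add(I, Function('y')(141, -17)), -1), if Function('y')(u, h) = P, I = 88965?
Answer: Rational(1, 88769) ≈ 1.1265e-5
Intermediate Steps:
P = -196 (P = Add(-41, -155) = -196)
Function('y')(u, h) = -196
Pow(Add(I, Function('y')(141, -17)), -1) = Pow(Add(88965, -196), -1) = Pow(88769, -1) = Rational(1, 88769)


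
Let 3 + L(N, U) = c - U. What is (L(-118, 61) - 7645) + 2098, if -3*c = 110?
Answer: -16943/3 ≈ -5647.7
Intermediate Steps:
c = -110/3 (c = -⅓*110 = -110/3 ≈ -36.667)
L(N, U) = -119/3 - U (L(N, U) = -3 + (-110/3 - U) = -119/3 - U)
(L(-118, 61) - 7645) + 2098 = ((-119/3 - 1*61) - 7645) + 2098 = ((-119/3 - 61) - 7645) + 2098 = (-302/3 - 7645) + 2098 = -23237/3 + 2098 = -16943/3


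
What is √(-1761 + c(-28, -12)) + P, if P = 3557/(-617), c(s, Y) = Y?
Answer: -3557/617 + 3*I*√197 ≈ -5.765 + 42.107*I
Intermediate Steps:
P = -3557/617 (P = 3557*(-1/617) = -3557/617 ≈ -5.7650)
√(-1761 + c(-28, -12)) + P = √(-1761 - 12) - 3557/617 = √(-1773) - 3557/617 = 3*I*√197 - 3557/617 = -3557/617 + 3*I*√197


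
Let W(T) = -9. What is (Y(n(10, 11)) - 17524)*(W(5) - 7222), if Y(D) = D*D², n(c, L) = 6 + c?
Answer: 97097868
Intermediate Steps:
Y(D) = D³
(Y(n(10, 11)) - 17524)*(W(5) - 7222) = ((6 + 10)³ - 17524)*(-9 - 7222) = (16³ - 17524)*(-7231) = (4096 - 17524)*(-7231) = -13428*(-7231) = 97097868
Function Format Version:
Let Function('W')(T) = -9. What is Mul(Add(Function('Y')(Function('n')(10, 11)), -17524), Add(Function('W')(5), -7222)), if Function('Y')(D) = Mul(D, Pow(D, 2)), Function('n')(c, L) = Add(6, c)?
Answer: 97097868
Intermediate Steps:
Function('Y')(D) = Pow(D, 3)
Mul(Add(Function('Y')(Function('n')(10, 11)), -17524), Add(Function('W')(5), -7222)) = Mul(Add(Pow(Add(6, 10), 3), -17524), Add(-9, -7222)) = Mul(Add(Pow(16, 3), -17524), -7231) = Mul(Add(4096, -17524), -7231) = Mul(-13428, -7231) = 97097868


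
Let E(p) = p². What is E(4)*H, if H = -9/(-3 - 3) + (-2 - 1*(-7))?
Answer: 104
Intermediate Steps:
H = 13/2 (H = -9/(-6) + (-2 + 7) = -⅙*(-9) + 5 = 3/2 + 5 = 13/2 ≈ 6.5000)
E(4)*H = 4²*(13/2) = 16*(13/2) = 104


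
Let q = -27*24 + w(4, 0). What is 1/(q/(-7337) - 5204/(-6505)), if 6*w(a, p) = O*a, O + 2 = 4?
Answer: 110055/97744 ≈ 1.1260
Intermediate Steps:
O = 2 (O = -2 + 4 = 2)
w(a, p) = a/3 (w(a, p) = (2*a)/6 = a/3)
q = -1940/3 (q = -27*24 + (⅓)*4 = -648 + 4/3 = -1940/3 ≈ -646.67)
1/(q/(-7337) - 5204/(-6505)) = 1/(-1940/3/(-7337) - 5204/(-6505)) = 1/(-1940/3*(-1/7337) - 5204*(-1/6505)) = 1/(1940/22011 + ⅘) = 1/(97744/110055) = 110055/97744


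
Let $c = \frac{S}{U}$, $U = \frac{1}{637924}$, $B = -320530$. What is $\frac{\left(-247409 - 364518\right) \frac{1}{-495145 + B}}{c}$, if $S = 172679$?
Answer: $\frac{611927}{89851559245657300} \approx 6.8104 \cdot 10^{-12}$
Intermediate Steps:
$U = \frac{1}{637924} \approx 1.5676 \cdot 10^{-6}$
$c = 110156078396$ ($c = 172679 \frac{1}{\frac{1}{637924}} = 172679 \cdot 637924 = 110156078396$)
$\frac{\left(-247409 - 364518\right) \frac{1}{-495145 + B}}{c} = \frac{\left(-247409 - 364518\right) \frac{1}{-495145 - 320530}}{110156078396} = - \frac{611927}{-815675} \cdot \frac{1}{110156078396} = \left(-611927\right) \left(- \frac{1}{815675}\right) \frac{1}{110156078396} = \frac{611927}{815675} \cdot \frac{1}{110156078396} = \frac{611927}{89851559245657300}$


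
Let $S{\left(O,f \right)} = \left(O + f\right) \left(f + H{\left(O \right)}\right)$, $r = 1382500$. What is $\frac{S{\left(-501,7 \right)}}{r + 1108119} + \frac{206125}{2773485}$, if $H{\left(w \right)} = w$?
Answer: $\frac{238041805367}{1381538887443} \approx 0.1723$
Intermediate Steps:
$S{\left(O,f \right)} = \left(O + f\right)^{2}$ ($S{\left(O,f \right)} = \left(O + f\right) \left(f + O\right) = \left(O + f\right) \left(O + f\right) = \left(O + f\right)^{2}$)
$\frac{S{\left(-501,7 \right)}}{r + 1108119} + \frac{206125}{2773485} = \frac{\left(-501\right)^{2} + 7^{2} + 2 \left(-501\right) 7}{1382500 + 1108119} + \frac{206125}{2773485} = \frac{251001 + 49 - 7014}{2490619} + 206125 \cdot \frac{1}{2773485} = 244036 \cdot \frac{1}{2490619} + \frac{41225}{554697} = \frac{244036}{2490619} + \frac{41225}{554697} = \frac{238041805367}{1381538887443}$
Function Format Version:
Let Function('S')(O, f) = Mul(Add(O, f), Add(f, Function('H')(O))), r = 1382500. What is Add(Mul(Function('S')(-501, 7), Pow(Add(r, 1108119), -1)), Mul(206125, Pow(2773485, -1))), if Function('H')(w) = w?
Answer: Rational(238041805367, 1381538887443) ≈ 0.17230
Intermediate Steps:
Function('S')(O, f) = Pow(Add(O, f), 2) (Function('S')(O, f) = Mul(Add(O, f), Add(f, O)) = Mul(Add(O, f), Add(O, f)) = Pow(Add(O, f), 2))
Add(Mul(Function('S')(-501, 7), Pow(Add(r, 1108119), -1)), Mul(206125, Pow(2773485, -1))) = Add(Mul(Add(Pow(-501, 2), Pow(7, 2), Mul(2, -501, 7)), Pow(Add(1382500, 1108119), -1)), Mul(206125, Pow(2773485, -1))) = Add(Mul(Add(251001, 49, -7014), Pow(2490619, -1)), Mul(206125, Rational(1, 2773485))) = Add(Mul(244036, Rational(1, 2490619)), Rational(41225, 554697)) = Add(Rational(244036, 2490619), Rational(41225, 554697)) = Rational(238041805367, 1381538887443)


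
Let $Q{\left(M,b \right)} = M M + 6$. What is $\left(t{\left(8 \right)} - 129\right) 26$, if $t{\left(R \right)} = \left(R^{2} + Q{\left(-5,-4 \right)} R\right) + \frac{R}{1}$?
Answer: $4966$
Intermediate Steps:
$Q{\left(M,b \right)} = 6 + M^{2}$ ($Q{\left(M,b \right)} = M^{2} + 6 = 6 + M^{2}$)
$t{\left(R \right)} = R^{2} + 32 R$ ($t{\left(R \right)} = \left(R^{2} + \left(6 + \left(-5\right)^{2}\right) R\right) + \frac{R}{1} = \left(R^{2} + \left(6 + 25\right) R\right) + R 1 = \left(R^{2} + 31 R\right) + R = R^{2} + 32 R$)
$\left(t{\left(8 \right)} - 129\right) 26 = \left(8 \left(32 + 8\right) - 129\right) 26 = \left(8 \cdot 40 - 129\right) 26 = \left(320 - 129\right) 26 = 191 \cdot 26 = 4966$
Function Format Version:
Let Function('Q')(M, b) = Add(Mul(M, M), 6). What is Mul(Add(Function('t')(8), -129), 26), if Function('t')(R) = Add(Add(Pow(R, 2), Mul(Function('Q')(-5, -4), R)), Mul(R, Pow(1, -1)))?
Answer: 4966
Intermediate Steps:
Function('Q')(M, b) = Add(6, Pow(M, 2)) (Function('Q')(M, b) = Add(Pow(M, 2), 6) = Add(6, Pow(M, 2)))
Function('t')(R) = Add(Pow(R, 2), Mul(32, R)) (Function('t')(R) = Add(Add(Pow(R, 2), Mul(Add(6, Pow(-5, 2)), R)), Mul(R, Pow(1, -1))) = Add(Add(Pow(R, 2), Mul(Add(6, 25), R)), Mul(R, 1)) = Add(Add(Pow(R, 2), Mul(31, R)), R) = Add(Pow(R, 2), Mul(32, R)))
Mul(Add(Function('t')(8), -129), 26) = Mul(Add(Mul(8, Add(32, 8)), -129), 26) = Mul(Add(Mul(8, 40), -129), 26) = Mul(Add(320, -129), 26) = Mul(191, 26) = 4966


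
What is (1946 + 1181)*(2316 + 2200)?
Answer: 14121532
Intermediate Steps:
(1946 + 1181)*(2316 + 2200) = 3127*4516 = 14121532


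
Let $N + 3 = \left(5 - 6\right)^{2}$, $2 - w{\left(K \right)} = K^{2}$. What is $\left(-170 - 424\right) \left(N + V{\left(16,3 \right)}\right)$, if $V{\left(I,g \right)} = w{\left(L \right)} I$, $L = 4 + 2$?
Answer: $324324$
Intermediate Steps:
$L = 6$
$w{\left(K \right)} = 2 - K^{2}$
$V{\left(I,g \right)} = - 34 I$ ($V{\left(I,g \right)} = \left(2 - 6^{2}\right) I = \left(2 - 36\right) I = - 34 I$)
$N = -2$ ($N = -3 + \left(5 - 6\right)^{2} = -3 + \left(-1\right)^{2} = -3 + 1 = -2$)
$\left(-170 - 424\right) \left(N + V{\left(16,3 \right)}\right) = \left(-170 - 424\right) \left(-2 - 544\right) = - 594 \left(-2 - 544\right) = \left(-594\right) \left(-546\right) = 324324$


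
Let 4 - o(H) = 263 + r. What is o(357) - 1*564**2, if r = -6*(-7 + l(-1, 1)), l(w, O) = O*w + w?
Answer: -318409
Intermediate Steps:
l(w, O) = w + O*w
r = 54 (r = -6*(-7 - (1 + 1)) = -6*(-7 - 1*2) = -6*(-7 - 2) = -6*(-9) = 54)
o(H) = -313 (o(H) = 4 - (263 + 54) = 4 - 1*317 = 4 - 317 = -313)
o(357) - 1*564**2 = -313 - 1*564**2 = -313 - 1*318096 = -313 - 318096 = -318409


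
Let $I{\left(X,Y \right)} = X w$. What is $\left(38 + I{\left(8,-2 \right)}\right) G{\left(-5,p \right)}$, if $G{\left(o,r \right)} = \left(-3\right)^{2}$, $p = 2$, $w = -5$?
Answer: $-18$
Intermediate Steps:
$I{\left(X,Y \right)} = - 5 X$ ($I{\left(X,Y \right)} = X \left(-5\right) = - 5 X$)
$G{\left(o,r \right)} = 9$
$\left(38 + I{\left(8,-2 \right)}\right) G{\left(-5,p \right)} = \left(38 - 40\right) 9 = \left(-2\right) 9 = -18$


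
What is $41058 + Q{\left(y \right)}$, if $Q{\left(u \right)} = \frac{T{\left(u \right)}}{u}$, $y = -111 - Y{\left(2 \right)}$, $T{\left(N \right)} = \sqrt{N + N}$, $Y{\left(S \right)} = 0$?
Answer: $41058 - \frac{i \sqrt{222}}{111} \approx 41058.0 - 0.13423 i$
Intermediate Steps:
$T{\left(N \right)} = \sqrt{2} \sqrt{N}$ ($T{\left(N \right)} = \sqrt{2 N} = \sqrt{2} \sqrt{N}$)
$y = -111$ ($y = -111 - 0 = -111 + 0 = -111$)
$Q{\left(u \right)} = \frac{\sqrt{2}}{\sqrt{u}}$ ($Q{\left(u \right)} = \frac{\sqrt{2} \sqrt{u}}{u} = \frac{\sqrt{2}}{\sqrt{u}}$)
$41058 + Q{\left(y \right)} = 41058 + \frac{\sqrt{2}}{i \sqrt{111}} = 41058 + \sqrt{2} \left(- \frac{i \sqrt{111}}{111}\right) = 41058 - \frac{i \sqrt{222}}{111}$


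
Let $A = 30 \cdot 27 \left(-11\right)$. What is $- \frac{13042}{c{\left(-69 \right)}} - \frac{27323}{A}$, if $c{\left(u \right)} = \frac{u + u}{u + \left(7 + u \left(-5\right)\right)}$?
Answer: $\frac{5481594139}{204930} \approx 26749.0$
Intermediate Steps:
$A = -8910$ ($A = 810 \left(-11\right) = -8910$)
$c{\left(u \right)} = \frac{2 u}{7 - 4 u}$ ($c{\left(u \right)} = \frac{2 u}{u - \left(-7 + 5 u\right)} = \frac{2 u}{7 - 4 u}$)
$- \frac{13042}{c{\left(-69 \right)}} - \frac{27323}{A} = - \frac{13042}{\left(-2\right) \left(-69\right) \frac{1}{-7 + 4 \left(-69\right)}} - \frac{27323}{-8910} = - \frac{13042}{\left(-2\right) \left(-69\right) \frac{1}{-7 - 276}} - - \frac{27323}{8910} = - \frac{13042}{\left(-2\right) \left(-69\right) \frac{1}{-283}} + \frac{27323}{8910} = - \frac{13042}{\left(-2\right) \left(-69\right) \left(- \frac{1}{283}\right)} + \frac{27323}{8910} = - \frac{13042}{- \frac{138}{283}} + \frac{27323}{8910} = \left(-13042\right) \left(- \frac{283}{138}\right) + \frac{27323}{8910} = \frac{1845443}{69} + \frac{27323}{8910} = \frac{5481594139}{204930}$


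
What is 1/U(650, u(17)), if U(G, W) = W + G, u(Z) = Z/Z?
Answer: 1/651 ≈ 0.0015361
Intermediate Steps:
u(Z) = 1
U(G, W) = G + W
1/U(650, u(17)) = 1/(650 + 1) = 1/651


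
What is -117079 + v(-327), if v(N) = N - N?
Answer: -117079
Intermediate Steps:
v(N) = 0
-117079 + v(-327) = -117079 + 0 = -117079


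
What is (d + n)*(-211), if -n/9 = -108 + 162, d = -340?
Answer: 174286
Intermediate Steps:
n = -486 (n = -9*(-108 + 162) = -9*54 = -486)
(d + n)*(-211) = (-340 - 486)*(-211) = -826*(-211) = 174286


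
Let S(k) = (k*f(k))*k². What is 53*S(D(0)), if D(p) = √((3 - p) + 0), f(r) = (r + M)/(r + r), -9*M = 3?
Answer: -53/2 + 159*√3/2 ≈ 111.20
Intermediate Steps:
M = -⅓ (M = -⅑*3 = -⅓ ≈ -0.33333)
f(r) = (-⅓ + r)/(2*r) (f(r) = (r - ⅓)/(r + r) = (-⅓ + r)/((2*r)) = (-⅓ + r)*(1/(2*r)) = (-⅓ + r)/(2*r))
D(p) = √(3 - p)
S(k) = k²*(-⅙ + k/2) (S(k) = (k*((-1 + 3*k)/(6*k)))*k² = (-⅙ + k/2)*k² = k²*(-⅙ + k/2))
53*S(D(0)) = 53*((√(3 - 1*0))²*(-1 + 3*√(3 - 1*0))/6) = 53*((√(3 + 0))²*(-1 + 3*√(3 + 0))/6) = 53*((√3)²*(-1 + 3*√3)/6) = 53*((⅙)*3*(-1 + 3*√3)) = 53*(-½ + 3*√3/2) = -53/2 + 159*√3/2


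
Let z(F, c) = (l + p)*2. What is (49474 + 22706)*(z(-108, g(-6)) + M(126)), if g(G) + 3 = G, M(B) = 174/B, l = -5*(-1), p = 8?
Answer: 13834500/7 ≈ 1.9764e+6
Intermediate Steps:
l = 5
g(G) = -3 + G
z(F, c) = 26 (z(F, c) = (5 + 8)*2 = 13*2 = 26)
(49474 + 22706)*(z(-108, g(-6)) + M(126)) = (49474 + 22706)*(26 + 174/126) = 72180*(26 + 174*(1/126)) = 72180*(26 + 29/21) = 72180*(575/21) = 13834500/7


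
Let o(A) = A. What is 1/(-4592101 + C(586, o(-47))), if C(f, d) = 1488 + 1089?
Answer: -1/4589524 ≈ -2.1789e-7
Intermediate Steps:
C(f, d) = 2577
1/(-4592101 + C(586, o(-47))) = 1/(-4592101 + 2577) = 1/(-4589524) = -1/4589524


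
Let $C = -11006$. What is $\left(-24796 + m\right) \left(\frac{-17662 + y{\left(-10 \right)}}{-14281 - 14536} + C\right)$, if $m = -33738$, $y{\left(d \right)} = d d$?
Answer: $\frac{18563609729560}{28817} \approx 6.4419 \cdot 10^{8}$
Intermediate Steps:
$y{\left(d \right)} = d^{2}$
$\left(-24796 + m\right) \left(\frac{-17662 + y{\left(-10 \right)}}{-14281 - 14536} + C\right) = \left(-24796 - 33738\right) \left(\frac{-17662 + \left(-10\right)^{2}}{-14281 - 14536} - 11006\right) = - 58534 \left(\frac{-17662 + 100}{-28817} - 11006\right) = - 58534 \left(\left(-17562\right) \left(- \frac{1}{28817}\right) - 11006\right) = - 58534 \left(\frac{17562}{28817} - 11006\right) = \left(-58534\right) \left(- \frac{317142340}{28817}\right) = \frac{18563609729560}{28817}$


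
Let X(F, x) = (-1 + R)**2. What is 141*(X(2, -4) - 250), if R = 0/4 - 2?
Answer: -33981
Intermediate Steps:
R = -2 (R = 0*(1/4) - 2 = 0 - 2 = -2)
X(F, x) = 9 (X(F, x) = (-1 - 2)**2 = (-3)**2 = 9)
141*(X(2, -4) - 250) = 141*(9 - 250) = 141*(-241) = -33981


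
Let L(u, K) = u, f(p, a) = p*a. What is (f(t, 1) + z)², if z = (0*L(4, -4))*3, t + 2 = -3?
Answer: 25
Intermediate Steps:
t = -5 (t = -2 - 3 = -5)
f(p, a) = a*p
z = 0 (z = (0*4)*3 = 0*3 = 0)
(f(t, 1) + z)² = (1*(-5) + 0)² = (-5 + 0)² = (-5)² = 25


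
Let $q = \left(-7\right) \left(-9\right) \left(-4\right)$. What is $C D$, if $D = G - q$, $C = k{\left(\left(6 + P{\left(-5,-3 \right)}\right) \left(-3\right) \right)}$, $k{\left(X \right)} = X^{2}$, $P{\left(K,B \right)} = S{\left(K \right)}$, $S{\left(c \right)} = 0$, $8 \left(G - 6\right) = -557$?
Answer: $\frac{122067}{2} \approx 61034.0$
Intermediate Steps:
$G = - \frac{509}{8}$ ($G = 6 + \frac{1}{8} \left(-557\right) = 6 - \frac{557}{8} = - \frac{509}{8} \approx -63.625$)
$q = -252$ ($q = 63 \left(-4\right) = -252$)
$P{\left(K,B \right)} = 0$
$C = 324$ ($C = \left(\left(6 + 0\right) \left(-3\right)\right)^{2} = \left(6 \left(-3\right)\right)^{2} = \left(-18\right)^{2} = 324$)
$D = \frac{1507}{8}$ ($D = - \frac{509}{8} - -252 = - \frac{509}{8} + 252 = \frac{1507}{8} \approx 188.38$)
$C D = 324 \cdot \frac{1507}{8} = \frac{122067}{2}$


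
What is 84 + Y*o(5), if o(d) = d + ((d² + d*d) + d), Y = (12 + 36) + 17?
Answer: 3984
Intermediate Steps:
Y = 65 (Y = 48 + 17 = 65)
o(d) = 2*d + 2*d² (o(d) = d + ((d² + d²) + d) = d + (2*d² + d) = d + (d + 2*d²) = 2*d + 2*d²)
84 + Y*o(5) = 84 + 65*(2*5*(1 + 5)) = 84 + 65*(2*5*6) = 84 + 65*60 = 84 + 3900 = 3984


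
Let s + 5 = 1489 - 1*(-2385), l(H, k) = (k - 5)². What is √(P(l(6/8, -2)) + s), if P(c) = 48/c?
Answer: √189629/7 ≈ 62.209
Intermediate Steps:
l(H, k) = (-5 + k)²
s = 3869 (s = -5 + (1489 - 1*(-2385)) = -5 + (1489 + 2385) = -5 + 3874 = 3869)
√(P(l(6/8, -2)) + s) = √(48/((-5 - 2)²) + 3869) = √(48/((-7)²) + 3869) = √(48/49 + 3869) = √(189629/49) = √189629/7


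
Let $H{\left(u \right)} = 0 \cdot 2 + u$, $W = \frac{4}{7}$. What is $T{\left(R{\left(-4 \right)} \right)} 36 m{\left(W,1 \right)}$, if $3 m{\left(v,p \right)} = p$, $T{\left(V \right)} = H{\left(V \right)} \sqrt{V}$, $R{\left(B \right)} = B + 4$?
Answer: $0$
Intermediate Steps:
$W = \frac{4}{7}$ ($W = 4 \cdot \frac{1}{7} = \frac{4}{7} \approx 0.57143$)
$H{\left(u \right)} = u$ ($H{\left(u \right)} = 0 + u = u$)
$R{\left(B \right)} = 4 + B$
$T{\left(V \right)} = V^{\frac{3}{2}}$ ($T{\left(V \right)} = V \sqrt{V} = V^{\frac{3}{2}}$)
$m{\left(v,p \right)} = \frac{p}{3}$
$T{\left(R{\left(-4 \right)} \right)} 36 m{\left(W,1 \right)} = \left(4 - 4\right)^{\frac{3}{2}} \cdot 36 \cdot \frac{1}{3} \cdot 1 = 0^{\frac{3}{2}} \cdot 36 \cdot \frac{1}{3} = 0 \cdot 36 \cdot \frac{1}{3} = 0 \cdot \frac{1}{3} = 0$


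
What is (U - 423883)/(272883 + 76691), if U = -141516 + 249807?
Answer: -157796/174787 ≈ -0.90279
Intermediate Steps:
U = 108291
(U - 423883)/(272883 + 76691) = (108291 - 423883)/(272883 + 76691) = -315592/349574 = -315592*1/349574 = -157796/174787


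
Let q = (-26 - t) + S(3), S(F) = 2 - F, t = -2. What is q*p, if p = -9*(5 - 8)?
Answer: -675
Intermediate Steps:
p = 27 (p = -9*(-3) = 27)
q = -25 (q = (-26 - 1*(-2)) + (2 - 1*3) = (-26 + 2) + (2 - 3) = -24 - 1 = -25)
q*p = -25*27 = -675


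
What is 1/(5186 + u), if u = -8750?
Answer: -1/3564 ≈ -0.00028058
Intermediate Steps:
1/(5186 + u) = 1/(5186 - 8750) = 1/(-3564) = -1/3564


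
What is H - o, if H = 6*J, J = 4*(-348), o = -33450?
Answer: 25098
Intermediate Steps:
J = -1392
H = -8352 (H = 6*(-1392) = -8352)
H - o = -8352 - 1*(-33450) = -8352 + 33450 = 25098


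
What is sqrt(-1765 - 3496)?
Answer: I*sqrt(5261) ≈ 72.533*I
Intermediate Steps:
sqrt(-1765 - 3496) = sqrt(-5261) = I*sqrt(5261)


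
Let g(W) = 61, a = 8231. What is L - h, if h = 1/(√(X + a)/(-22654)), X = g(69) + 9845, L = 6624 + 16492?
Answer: 23116 + 22654*√18137/18137 ≈ 23284.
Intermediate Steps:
L = 23116
X = 9906 (X = 61 + 9845 = 9906)
h = -22654*√18137/18137 (h = 1/(√(9906 + 8231)/(-22654)) = 1/(√18137*(-1/22654)) = 1/(-√18137/22654) = -22654*√18137/18137 ≈ -168.21)
L - h = 23116 - (-22654)*√18137/18137 = 23116 + 22654*√18137/18137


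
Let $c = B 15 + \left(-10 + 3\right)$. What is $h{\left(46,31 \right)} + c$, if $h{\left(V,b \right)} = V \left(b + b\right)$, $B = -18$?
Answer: $2575$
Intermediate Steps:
$h{\left(V,b \right)} = 2 V b$ ($h{\left(V,b \right)} = V 2 b = 2 V b$)
$c = -277$ ($c = \left(-18\right) 15 + \left(-10 + 3\right) = -270 - 7 = -277$)
$h{\left(46,31 \right)} + c = 2 \cdot 46 \cdot 31 - 277 = 2852 - 277 = 2575$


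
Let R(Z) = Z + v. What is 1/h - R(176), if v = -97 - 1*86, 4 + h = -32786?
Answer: 229529/32790 ≈ 7.0000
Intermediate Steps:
h = -32790 (h = -4 - 32786 = -32790)
v = -183 (v = -97 - 86 = -183)
R(Z) = -183 + Z (R(Z) = Z - 183 = -183 + Z)
1/h - R(176) = 1/(-32790) - (-183 + 176) = -1/32790 - 1*(-7) = -1/32790 + 7 = 229529/32790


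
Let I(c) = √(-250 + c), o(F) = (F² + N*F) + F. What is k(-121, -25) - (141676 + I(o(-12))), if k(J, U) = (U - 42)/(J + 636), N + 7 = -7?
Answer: -72963207/515 - 5*√2 ≈ -1.4168e+5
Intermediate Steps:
N = -14 (N = -7 - 7 = -14)
k(J, U) = (-42 + U)/(636 + J)
o(F) = F² - 13*F (o(F) = (F² - 14*F) + F = F² - 13*F)
k(-121, -25) - (141676 + I(o(-12))) = (-42 - 25)/(636 - 121) - (141676 + √(-250 - 12*(-13 - 12))) = -67/515 - (141676 + √(-250 - 12*(-25))) = (1/515)*(-67) - (141676 + √(-250 + 300)) = -67/515 - (141676 + √50) = -67/515 - (141676 + 5*√2) = -67/515 + (-141676 - 5*√2) = -72963207/515 - 5*√2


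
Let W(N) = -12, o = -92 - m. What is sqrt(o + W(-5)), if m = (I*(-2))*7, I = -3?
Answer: I*sqrt(146) ≈ 12.083*I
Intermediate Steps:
m = 42 (m = -3*(-2)*7 = 6*7 = 42)
o = -134 (o = -92 - 1*42 = -92 - 42 = -134)
sqrt(o + W(-5)) = sqrt(-134 - 12) = sqrt(-146) = I*sqrt(146)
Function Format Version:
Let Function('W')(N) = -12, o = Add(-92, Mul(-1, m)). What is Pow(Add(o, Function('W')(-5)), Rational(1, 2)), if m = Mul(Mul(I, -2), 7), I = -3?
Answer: Mul(I, Pow(146, Rational(1, 2))) ≈ Mul(12.083, I)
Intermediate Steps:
m = 42 (m = Mul(Mul(-3, -2), 7) = Mul(6, 7) = 42)
o = -134 (o = Add(-92, Mul(-1, 42)) = Add(-92, -42) = -134)
Pow(Add(o, Function('W')(-5)), Rational(1, 2)) = Pow(Add(-134, -12), Rational(1, 2)) = Pow(-146, Rational(1, 2)) = Mul(I, Pow(146, Rational(1, 2)))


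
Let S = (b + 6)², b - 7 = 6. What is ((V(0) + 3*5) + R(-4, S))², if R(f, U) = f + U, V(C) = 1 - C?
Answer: 139129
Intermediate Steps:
b = 13 (b = 7 + 6 = 13)
S = 361 (S = (13 + 6)² = 19² = 361)
R(f, U) = U + f
((V(0) + 3*5) + R(-4, S))² = (((1 - 1*0) + 3*5) + (361 - 4))² = (((1 + 0) + 15) + 357)² = ((1 + 15) + 357)² = (16 + 357)² = 373² = 139129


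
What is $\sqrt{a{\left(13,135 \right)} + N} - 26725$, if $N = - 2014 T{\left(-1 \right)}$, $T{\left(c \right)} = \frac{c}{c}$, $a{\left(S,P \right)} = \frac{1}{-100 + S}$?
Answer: $-26725 + \frac{i \sqrt{15244053}}{87} \approx -26725.0 + 44.878 i$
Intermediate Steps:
$T{\left(c \right)} = 1$
$N = -2014$ ($N = \left(-2014\right) 1 = -2014$)
$\sqrt{a{\left(13,135 \right)} + N} - 26725 = \sqrt{\frac{1}{-100 + 13} - 2014} - 26725 = \sqrt{\frac{1}{-87} - 2014} - 26725 = \sqrt{- \frac{1}{87} - 2014} - 26725 = \sqrt{- \frac{175219}{87}} - 26725 = \frac{i \sqrt{15244053}}{87} - 26725 = -26725 + \frac{i \sqrt{15244053}}{87}$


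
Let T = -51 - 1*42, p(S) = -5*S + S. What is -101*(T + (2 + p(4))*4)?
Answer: 15049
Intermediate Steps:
p(S) = -4*S
T = -93 (T = -51 - 42 = -93)
-101*(T + (2 + p(4))*4) = -101*(-93 + (2 - 4*4)*4) = -101*(-93 + (2 - 16)*4) = -101*(-93 - 14*4) = -101*(-93 - 56) = -101*(-149) = 15049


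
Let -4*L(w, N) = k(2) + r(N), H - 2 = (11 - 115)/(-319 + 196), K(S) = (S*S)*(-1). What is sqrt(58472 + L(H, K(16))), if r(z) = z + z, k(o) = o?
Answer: sqrt(234398)/2 ≈ 242.07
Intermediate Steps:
K(S) = -S**2 (K(S) = S**2*(-1) = -S**2)
r(z) = 2*z
H = 350/123 (H = 2 + (11 - 115)/(-319 + 196) = 2 - 104/(-123) = 2 - 104*(-1/123) = 2 + 104/123 = 350/123 ≈ 2.8455)
L(w, N) = -1/2 - N/2 (L(w, N) = -(2 + 2*N)/4 = -1/2 - N/2)
sqrt(58472 + L(H, K(16))) = sqrt(58472 + (-1/2 - (-1)*16**2/2)) = sqrt(58472 + (-1/2 - (-1)*256/2)) = sqrt(58472 + (-1/2 - 1/2*(-256))) = sqrt(58472 + (-1/2 + 128)) = sqrt(58472 + 255/2) = sqrt(117199/2) = sqrt(234398)/2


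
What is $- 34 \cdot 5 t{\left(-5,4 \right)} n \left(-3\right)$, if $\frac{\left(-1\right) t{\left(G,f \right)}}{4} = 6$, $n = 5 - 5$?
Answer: $0$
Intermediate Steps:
$n = 0$ ($n = 5 - 5 = 0$)
$t{\left(G,f \right)} = -24$ ($t{\left(G,f \right)} = \left(-4\right) 6 = -24$)
$- 34 \cdot 5 t{\left(-5,4 \right)} n \left(-3\right) = - 34 \cdot 5 \left(-24\right) 0 \left(-3\right) = - 34 \left(\left(-120\right) 0\right) \left(-3\right) = \left(-34\right) 0 \left(-3\right) = 0 \left(-3\right) = 0$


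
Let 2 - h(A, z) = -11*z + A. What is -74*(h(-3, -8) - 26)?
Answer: 8066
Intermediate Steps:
h(A, z) = 2 - A + 11*z (h(A, z) = 2 - (-11*z + A) = 2 - (A - 11*z) = 2 + (-A + 11*z) = 2 - A + 11*z)
-74*(h(-3, -8) - 26) = -74*((2 - 1*(-3) + 11*(-8)) - 26) = -74*((2 + 3 - 88) - 26) = -74*(-83 - 26) = -74*(-109) = 8066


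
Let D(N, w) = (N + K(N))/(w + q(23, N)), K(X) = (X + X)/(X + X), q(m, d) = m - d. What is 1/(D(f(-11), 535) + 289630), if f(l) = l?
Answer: 569/164799460 ≈ 3.4527e-6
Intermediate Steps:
K(X) = 1 (K(X) = (2*X)/((2*X)) = (2*X)*(1/(2*X)) = 1)
D(N, w) = (1 + N)/(23 + w - N) (D(N, w) = (N + 1)/(w + (23 - N)) = (1 + N)/(23 + w - N))
1/(D(f(-11), 535) + 289630) = 1/((1 - 11)/(23 + 535 - 1*(-11)) + 289630) = 1/(-10/(23 + 535 + 11) + 289630) = 1/(-10/569 + 289630) = 1/(164799460/569) = 569/164799460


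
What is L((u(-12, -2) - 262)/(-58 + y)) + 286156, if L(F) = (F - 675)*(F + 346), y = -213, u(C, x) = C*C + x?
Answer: 3852752566/73441 ≈ 52461.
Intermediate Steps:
u(C, x) = x + C**2 (u(C, x) = C**2 + x = x + C**2)
L(F) = (-675 + F)*(346 + F)
L((u(-12, -2) - 262)/(-58 + y)) + 286156 = (-233550 + (((-2 + (-12)**2) - 262)/(-58 - 213))**2 - 329*((-2 + (-12)**2) - 262)/(-58 - 213)) + 286156 = (-233550 + (((-2 + 144) - 262)/(-271))**2 - 329*((-2 + 144) - 262)/(-271)) + 286156 = (-233550 + ((142 - 262)*(-1/271))**2 - 329*(142 - 262)*(-1)/271) + 286156 = (-233550 + (-120*(-1/271))**2 - (-39480)*(-1)/271) + 286156 = (-233550 + (120/271)**2 - 329*120/271) + 286156 = (-233550 + 14400/73441 - 39480/271) + 286156 = -17162830230/73441 + 286156 = 3852752566/73441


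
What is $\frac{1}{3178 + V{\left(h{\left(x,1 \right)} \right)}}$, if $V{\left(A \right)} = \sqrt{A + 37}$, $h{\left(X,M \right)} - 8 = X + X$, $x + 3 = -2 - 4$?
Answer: $\frac{3178}{10099657} - \frac{3 \sqrt{3}}{10099657} \approx 0.00031415$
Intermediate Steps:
$x = -9$ ($x = -3 - 6 = -9$)
$h{\left(X,M \right)} = 8 + 2 X$ ($h{\left(X,M \right)} = 8 + \left(X + X\right) = 8 + 2 X$)
$V{\left(A \right)} = \sqrt{37 + A}$
$\frac{1}{3178 + V{\left(h{\left(x,1 \right)} \right)}} = \frac{1}{3178 + \sqrt{37 + \left(8 + 2 \left(-9\right)\right)}} = \frac{1}{3178 + \sqrt{37 + \left(8 - 18\right)}} = \frac{1}{3178 + \sqrt{37 - 10}} = \frac{1}{3178 + \sqrt{27}} = \frac{1}{3178 + 3 \sqrt{3}}$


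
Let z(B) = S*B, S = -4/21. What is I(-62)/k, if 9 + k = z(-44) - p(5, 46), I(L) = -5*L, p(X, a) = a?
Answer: -6510/979 ≈ -6.6496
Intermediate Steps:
S = -4/21 (S = -4*1/21 = -4/21 ≈ -0.19048)
z(B) = -4*B/21
k = -979/21 (k = -9 + (-4/21*(-44) - 1*46) = -9 + (176/21 - 46) = -9 - 790/21 = -979/21 ≈ -46.619)
I(-62)/k = (-5*(-62))/(-979/21) = 310*(-21/979) = -6510/979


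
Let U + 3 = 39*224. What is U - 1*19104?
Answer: -10371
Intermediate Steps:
U = 8733 (U = -3 + 39*224 = -3 + 8736 = 8733)
U - 1*19104 = 8733 - 1*19104 = 8733 - 19104 = -10371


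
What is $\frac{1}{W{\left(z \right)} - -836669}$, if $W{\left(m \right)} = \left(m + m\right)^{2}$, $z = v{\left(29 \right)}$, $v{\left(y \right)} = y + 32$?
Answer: $\frac{1}{851553} \approx 1.1743 \cdot 10^{-6}$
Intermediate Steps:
$v{\left(y \right)} = 32 + y$
$z = 61$ ($z = 32 + 29 = 61$)
$W{\left(m \right)} = 4 m^{2}$ ($W{\left(m \right)} = \left(2 m\right)^{2} = 4 m^{2}$)
$\frac{1}{W{\left(z \right)} - -836669} = \frac{1}{4 \cdot 61^{2} - -836669} = \frac{1}{4 \cdot 3721 + \left(-541 + 837210\right)} = \frac{1}{14884 + 836669} = \frac{1}{851553}$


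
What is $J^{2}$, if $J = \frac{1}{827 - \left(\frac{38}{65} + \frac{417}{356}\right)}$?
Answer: $\frac{535459600}{364662830245609} \approx 1.4684 \cdot 10^{-6}$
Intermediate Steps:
$J = \frac{23140}{19096147}$ ($J = \frac{1}{827 - \frac{40633}{23140}} = \frac{1}{\frac{19096147}{23140}} = \frac{23140}{19096147} \approx 0.0012118$)
$J^{2} = \left(\frac{23140}{19096147}\right)^{2} = \frac{535459600}{364662830245609}$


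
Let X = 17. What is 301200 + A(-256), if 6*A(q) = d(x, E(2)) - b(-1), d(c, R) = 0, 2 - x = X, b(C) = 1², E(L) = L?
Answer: 1807199/6 ≈ 3.0120e+5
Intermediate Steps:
b(C) = 1
x = -15 (x = 2 - 1*17 = 2 - 17 = -15)
A(q) = -⅙ (A(q) = (0 - 1*1)/6 = (0 - 1)/6 = (⅙)*(-1) = -⅙)
301200 + A(-256) = 301200 - ⅙ = 1807199/6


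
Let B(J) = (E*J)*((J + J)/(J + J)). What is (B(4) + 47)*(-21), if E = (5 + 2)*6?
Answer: -4515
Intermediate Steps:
E = 42 (E = 7*6 = 42)
B(J) = 42*J (B(J) = (42*J)*((J + J)/(J + J)) = (42*J)*((2*J)/((2*J))) = (42*J)*((2*J)*(1/(2*J))) = (42*J)*1 = 42*J)
(B(4) + 47)*(-21) = (42*4 + 47)*(-21) = (168 + 47)*(-21) = 215*(-21) = -4515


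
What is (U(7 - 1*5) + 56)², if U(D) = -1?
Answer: 3025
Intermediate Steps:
(U(7 - 1*5) + 56)² = (-1 + 56)² = 55² = 3025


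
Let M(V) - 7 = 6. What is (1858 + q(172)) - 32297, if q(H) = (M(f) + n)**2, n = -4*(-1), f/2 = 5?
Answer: -30150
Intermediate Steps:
f = 10 (f = 2*5 = 10)
n = 4
M(V) = 13 (M(V) = 7 + 6 = 13)
q(H) = 289 (q(H) = (13 + 4)**2 = 17**2 = 289)
(1858 + q(172)) - 32297 = (1858 + 289) - 32297 = 2147 - 32297 = -30150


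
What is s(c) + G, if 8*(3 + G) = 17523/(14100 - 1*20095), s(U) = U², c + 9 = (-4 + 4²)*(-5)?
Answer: 20743287/4360 ≈ 4757.6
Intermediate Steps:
c = -69 (c = -9 + (-4 + 4²)*(-5) = -9 + (-4 + 16)*(-5) = -9 + 12*(-5) = -9 - 60 = -69)
G = -14673/4360 (G = -3 + (17523/(14100 - 1*20095))/8 = -3 + (17523/(14100 - 20095))/8 = -3 + (17523/(-5995))/8 = -3 + (17523*(-1/5995))/8 = -3 + (⅛)*(-1593/545) = -3 - 1593/4360 = -14673/4360 ≈ -3.3654)
s(c) + G = (-69)² - 14673/4360 = 4761 - 14673/4360 = 20743287/4360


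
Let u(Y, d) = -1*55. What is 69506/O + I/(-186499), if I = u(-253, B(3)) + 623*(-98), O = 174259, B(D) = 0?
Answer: 23611592725/32499129241 ≈ 0.72653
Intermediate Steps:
u(Y, d) = -55
I = -61109 (I = -55 + 623*(-98) = -55 - 61054 = -61109)
69506/O + I/(-186499) = 69506/174259 - 61109/(-186499) = 69506*(1/174259) - 61109*(-1/186499) = 69506/174259 + 61109/186499 = 23611592725/32499129241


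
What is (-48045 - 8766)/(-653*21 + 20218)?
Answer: -56811/6505 ≈ -8.7334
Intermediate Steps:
(-48045 - 8766)/(-653*21 + 20218) = -56811/(-13713 + 20218) = -56811/6505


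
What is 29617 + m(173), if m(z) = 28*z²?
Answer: 867629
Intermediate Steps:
29617 + m(173) = 29617 + 28*173² = 29617 + 28*29929 = 29617 + 838012 = 867629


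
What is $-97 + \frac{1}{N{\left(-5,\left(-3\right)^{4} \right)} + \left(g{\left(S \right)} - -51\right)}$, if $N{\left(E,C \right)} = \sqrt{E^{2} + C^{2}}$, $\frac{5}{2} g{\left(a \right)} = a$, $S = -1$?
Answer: $- \frac{9763442}{100641} + \frac{25 \sqrt{6586}}{100641} \approx -96.992$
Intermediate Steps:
$g{\left(a \right)} = \frac{2 a}{5}$
$N{\left(E,C \right)} = \sqrt{C^{2} + E^{2}}$
$-97 + \frac{1}{N{\left(-5,\left(-3\right)^{4} \right)} + \left(g{\left(S \right)} - -51\right)} = -97 + \frac{1}{\sqrt{\left(\left(-3\right)^{4}\right)^{2} + \left(-5\right)^{2}} + \left(\frac{2}{5} \left(-1\right) - -51\right)} = -97 + \frac{1}{\sqrt{81^{2} + 25} + \left(- \frac{2}{5} + 51\right)} = -97 + \frac{1}{\sqrt{6561 + 25} + \frac{253}{5}} = -97 + \frac{1}{\sqrt{6586} + \frac{253}{5}} = -97 + \frac{1}{\frac{253}{5} + \sqrt{6586}}$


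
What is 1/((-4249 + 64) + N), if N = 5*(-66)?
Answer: -1/4515 ≈ -0.00022148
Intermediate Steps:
N = -330
1/((-4249 + 64) + N) = 1/((-4249 + 64) - 330) = 1/(-4185 - 330) = 1/(-4515) = -1/4515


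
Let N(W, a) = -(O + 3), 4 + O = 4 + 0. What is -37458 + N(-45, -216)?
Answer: -37461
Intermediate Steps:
O = 0 (O = -4 + (4 + 0) = -4 + 4 = 0)
N(W, a) = -3 (N(W, a) = -(0 + 3) = -1*3 = -3)
-37458 + N(-45, -216) = -37458 - 3 = -37461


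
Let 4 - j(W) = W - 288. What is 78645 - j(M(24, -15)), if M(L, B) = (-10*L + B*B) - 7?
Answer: 78331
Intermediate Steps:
M(L, B) = -7 + B² - 10*L (M(L, B) = (-10*L + B²) - 7 = (B² - 10*L) - 7 = -7 + B² - 10*L)
j(W) = 292 - W (j(W) = 4 - (W - 288) = 4 - (-288 + W) = 4 + (288 - W) = 292 - W)
78645 - j(M(24, -15)) = 78645 - (292 - (-7 + (-15)² - 10*24)) = 78645 - (292 - (-7 + 225 - 240)) = 78645 - (292 - 1*(-22)) = 78645 - (292 + 22) = 78645 - 1*314 = 78645 - 314 = 78331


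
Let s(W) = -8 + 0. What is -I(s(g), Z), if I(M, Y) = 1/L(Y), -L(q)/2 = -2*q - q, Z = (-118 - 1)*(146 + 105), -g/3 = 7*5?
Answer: 1/179214 ≈ 5.5799e-6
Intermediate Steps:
g = -105 (g = -21*5 = -3*35 = -105)
Z = -29869 (Z = -119*251 = -29869)
s(W) = -8
L(q) = 6*q (L(q) = -2*(-2*q - q) = -(-6)*q = 6*q)
I(M, Y) = 1/(6*Y)
-I(s(g), Z) = -1/(6*(-29869)) = -(-1)/(6*29869) = -1*(-1/179214) = 1/179214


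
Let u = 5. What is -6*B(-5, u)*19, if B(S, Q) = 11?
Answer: -1254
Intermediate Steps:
-6*B(-5, u)*19 = -6*11*19 = -66*19 = -1254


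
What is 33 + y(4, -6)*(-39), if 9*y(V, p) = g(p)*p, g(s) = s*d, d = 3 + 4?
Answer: -1059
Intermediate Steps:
d = 7
g(s) = 7*s (g(s) = s*7 = 7*s)
y(V, p) = 7*p**2/9 (y(V, p) = ((7*p)*p)/9 = (7*p**2)/9 = 7*p**2/9)
33 + y(4, -6)*(-39) = 33 + ((7/9)*(-6)**2)*(-39) = 33 + ((7/9)*36)*(-39) = 33 + 28*(-39) = 33 - 1092 = -1059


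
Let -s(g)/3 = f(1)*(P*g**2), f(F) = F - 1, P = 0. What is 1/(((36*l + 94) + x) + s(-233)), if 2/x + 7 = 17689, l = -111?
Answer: -8841/34497581 ≈ -0.00025628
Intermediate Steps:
x = 1/8841 (x = 2/(-7 + 17689) = 2/17682 = 2*(1/17682) = 1/8841 ≈ 0.00011311)
f(F) = -1 + F
s(g) = 0 (s(g) = -3*(-1 + 1)*0*g**2 = -0*0 = -3*0 = 0)
1/(((36*l + 94) + x) + s(-233)) = 1/(((36*(-111) + 94) + 1/8841) + 0) = 1/(((-3996 + 94) + 1/8841) + 0) = 1/((-3902 + 1/8841) + 0) = 1/(-34497581/8841 + 0) = 1/(-34497581/8841) = -8841/34497581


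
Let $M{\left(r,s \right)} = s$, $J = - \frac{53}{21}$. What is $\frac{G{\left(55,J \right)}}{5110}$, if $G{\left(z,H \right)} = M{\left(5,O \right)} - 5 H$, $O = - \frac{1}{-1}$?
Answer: $\frac{143}{53655} \approx 0.0026652$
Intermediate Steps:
$J = - \frac{53}{21} \approx -2.5238$
$O = 1$ ($O = \left(-1\right) \left(-1\right) = 1$)
$G{\left(z,H \right)} = 1 - 5 H$
$\frac{G{\left(55,J \right)}}{5110} = \frac{1 - - \frac{265}{21}}{5110} = \left(1 + \frac{265}{21}\right) \frac{1}{5110} = \frac{286}{21} \cdot \frac{1}{5110} = \frac{143}{53655}$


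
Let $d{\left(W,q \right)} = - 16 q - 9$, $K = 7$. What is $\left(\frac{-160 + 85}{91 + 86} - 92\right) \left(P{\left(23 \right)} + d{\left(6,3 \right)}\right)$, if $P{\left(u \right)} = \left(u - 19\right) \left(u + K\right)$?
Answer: $- \frac{343539}{59} \approx -5822.7$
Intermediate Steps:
$P{\left(u \right)} = \left(-19 + u\right) \left(7 + u\right)$ ($P{\left(u \right)} = \left(u - 19\right) \left(u + 7\right) = \left(-19 + u\right) \left(7 + u\right)$)
$d{\left(W,q \right)} = -9 - 16 q$
$\left(\frac{-160 + 85}{91 + 86} - 92\right) \left(P{\left(23 \right)} + d{\left(6,3 \right)}\right) = \left(\frac{-160 + 85}{91 + 86} - 92\right) \left(\left(-133 + 23^{2} - 276\right) - 57\right) = \left(- \frac{75}{177} - 92\right) \left(\left(-133 + 529 - 276\right) - 57\right) = \left(\left(-75\right) \frac{1}{177} - 92\right) \left(120 - 57\right) = \left(- \frac{25}{59} - 92\right) 63 = \left(- \frac{5453}{59}\right) 63 = - \frac{343539}{59}$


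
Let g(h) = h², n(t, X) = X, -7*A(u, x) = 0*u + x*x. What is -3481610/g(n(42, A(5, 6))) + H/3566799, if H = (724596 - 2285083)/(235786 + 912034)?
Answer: -9700544865854820991/73692778107240 ≈ -1.3164e+5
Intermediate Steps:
A(u, x) = -x²/7 (A(u, x) = -(0*u + x*x)/7 = -(0 + x²)/7 = -x²/7)
H = -1560487/1147820 ≈ -1.3595
-3481610/g(n(42, A(5, 6))) + H/3566799 = -3481610/((-⅐*6²)²) - 1560487/1147820/3566799 = -3481610/((-⅐*36)²) - 1560487/1147820*1/3566799 = -3481610/((-36/7)²) - 1560487/4094043228180 = -3481610/1296/49 - 1560487/4094043228180 = -3481610*49/1296 - 1560487/4094043228180 = -85299445/648 - 1560487/4094043228180 = -9700544865854820991/73692778107240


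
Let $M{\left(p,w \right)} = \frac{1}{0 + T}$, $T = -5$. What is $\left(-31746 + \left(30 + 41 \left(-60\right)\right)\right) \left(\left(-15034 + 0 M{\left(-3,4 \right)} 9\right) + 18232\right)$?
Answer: $-109294848$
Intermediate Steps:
$M{\left(p,w \right)} = - \frac{1}{5}$ ($M{\left(p,w \right)} = \frac{1}{0 - 5} = \frac{1}{-5} = - \frac{1}{5}$)
$\left(-31746 + \left(30 + 41 \left(-60\right)\right)\right) \left(\left(-15034 + 0 M{\left(-3,4 \right)} 9\right) + 18232\right) = \left(-31746 + \left(30 + 41 \left(-60\right)\right)\right) \left(\left(-15034 + 0 \left(- \frac{1}{5}\right) 9\right) + 18232\right) = \left(-31746 + \left(30 - 2460\right)\right) \left(\left(-15034 + 0 \cdot 9\right) + 18232\right) = \left(-31746 - 2430\right) \left(\left(-15034 + 0\right) + 18232\right) = - 34176 \left(-15034 + 18232\right) = \left(-34176\right) 3198 = -109294848$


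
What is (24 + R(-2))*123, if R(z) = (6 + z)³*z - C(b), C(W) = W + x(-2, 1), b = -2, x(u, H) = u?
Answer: -12300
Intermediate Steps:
C(W) = -2 + W (C(W) = W - 2 = -2 + W)
R(z) = 4 + z*(6 + z)³ (R(z) = (6 + z)³*z - (-2 - 2) = z*(6 + z)³ - 1*(-4) = z*(6 + z)³ + 4 = 4 + z*(6 + z)³)
(24 + R(-2))*123 = (24 + (4 - 2*(6 - 2)³))*123 = (24 + (4 - 2*4³))*123 = (24 + (4 - 2*64))*123 = (24 + (4 - 128))*123 = (24 - 124)*123 = -100*123 = -12300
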